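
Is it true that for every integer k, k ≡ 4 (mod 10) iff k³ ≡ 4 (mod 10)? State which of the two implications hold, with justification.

The biconditional holds.

(→) Suppose k ≡ 4 (mod 10). Write k = 10j + 4. Then (10j + 4)³ = 1000j³ + 1200j² + 480j + 64 = 10(100j³ + 120j² + 48j + 6) + 4, so k³ ≡ 4 (mod 10).

(←) For the converse, argue contrapositively. If k ≢ 4 (mod 10), then k is congruent to one of 0, 1, 2, 3, 5, 6, 7, 8, 9 modulo 10, and these give k³ ≡ 0, 1, 8, 7, 5, 6, 3, 2, 9 respectively — never 4.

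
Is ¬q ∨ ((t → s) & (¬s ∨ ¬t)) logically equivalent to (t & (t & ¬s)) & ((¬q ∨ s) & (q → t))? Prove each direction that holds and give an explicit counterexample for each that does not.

(⇒) fails; (⇐) holds.

[⇒] This fails. Under q = F, t = F, s = F, the left side is true but the right side is false.

[⇐] Assume the antecedent. If q is true, the antecedent cannot hold. If q is false, ¬q ∨ ((t → s) & (¬s ∨ ¬t)) reduces to true regardless of the other variables. Either way ¬q ∨ ((t → s) & (¬s ∨ ¬t)) holds.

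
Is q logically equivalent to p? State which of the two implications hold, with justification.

(⟹) This fails. Under q = T, p = F, the left side is true but the right side is false.

(⟸) This fails. Under q = F, p = T, the left side is false but the right side is true.

Both directions fail.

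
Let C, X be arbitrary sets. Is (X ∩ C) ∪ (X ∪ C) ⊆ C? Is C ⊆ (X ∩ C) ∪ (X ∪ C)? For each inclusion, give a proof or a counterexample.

(⟹) This inclusion fails. Take C = ∅, X = {1}; then 1 ∈ (X ∩ C) ∪ (X ∪ C) but 1 ∉ C.

(⟸) Let x ∈ C. Then either x ∈ C and x ∉ X; or x ∈ C ∩ X. In each case x ∈ (X ∩ C) ∪ (X ∪ C), so C ⊆ (X ∩ C) ∪ (X ∪ C).

(⊆) fails; (⊇) holds.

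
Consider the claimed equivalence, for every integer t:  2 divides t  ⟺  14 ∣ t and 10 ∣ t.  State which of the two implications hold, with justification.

Only the converse holds.

Converse. Suppose 14 ∣ t and 10 ∣ t. Any common multiple of 14 and 10 is a multiple of their lcm; here lcm(14, 10) = 14·10/gcd(14, 10) = 140/2 = 70, so 70 ∣ t. Since 2 ∣ 70, it follows that 2 ∣ t.

Forward direction. This fails: take t = 2. Certainly 2 ∣ 2, but 14 ∤ 2.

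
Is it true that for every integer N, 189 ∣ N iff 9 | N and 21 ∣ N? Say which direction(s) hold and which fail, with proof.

(⇒) holds; (⇐) fails.

[⇒] If 189 ∣ N, write N = 189q. Since 189 = 21·9, N = 9·(21q), so 9 ∣ N; and since 189 = 9·21, N = 21·(9q), so 21 ∣ N.

[⇐] This fails: take N = 63. Both 9 ∣ 63 and 21 ∣ 63, yet 63 is not a multiple of 189 (since 63 = 0·189 + 63), so 189 ∤ 63.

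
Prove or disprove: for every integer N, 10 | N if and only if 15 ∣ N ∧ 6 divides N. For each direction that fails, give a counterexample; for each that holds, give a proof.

Only the converse holds.

(→) This fails: take N = 10. Certainly 10 ∣ 10, but 15 ∤ 10.

(←) Suppose 15 ∣ N and 6 ∣ N. Any common multiple of 15 and 6 is a multiple of their lcm; here lcm(15, 6) = 15·6/gcd(15, 6) = 90/3 = 30, so 30 ∣ N. Since 10 ∣ 30, it follows that 10 ∣ N.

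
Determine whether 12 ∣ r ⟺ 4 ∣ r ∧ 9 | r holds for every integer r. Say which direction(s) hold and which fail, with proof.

(⇒) fails; (⇐) holds.

(⇐) Suppose 4 ∣ r and 9 ∣ r. Any common multiple of 4 and 9 is a multiple of their lcm; here gcd(4, 9) = 1, so lcm(4, 9) = 4·9 = 36, so 36 ∣ r. Since 12 ∣ 36, it follows that 12 ∣ r.

(⇒) This fails: take r = 12. Certainly 12 ∣ 12, but 9 ∤ 12.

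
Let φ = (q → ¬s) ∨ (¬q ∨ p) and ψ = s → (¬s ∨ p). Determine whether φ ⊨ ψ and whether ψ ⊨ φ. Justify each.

Not equivalent: only (⇐) holds.

Converse. Assume the antecedent. If s is true, the antecedent forces (s = T, p = T, q = F) or (s = T, p = T, q = T), and (q → ¬s) ∨ (¬q ∨ p) holds there. If s is false, (q → ¬s) ∨ (¬q ∨ p) reduces to true regardless of the other variables. Either way (q → ¬s) ∨ (¬q ∨ p) holds.

Forward direction. This fails. Under s = T, p = F, q = F, the left side is true but the right side is false.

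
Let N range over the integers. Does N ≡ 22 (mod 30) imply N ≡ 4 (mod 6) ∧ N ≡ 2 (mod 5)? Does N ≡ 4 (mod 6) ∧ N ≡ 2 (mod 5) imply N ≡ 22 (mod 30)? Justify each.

(⇒) Suppose N ≡ 22 (mod 30); write N = 30j + 22. Since 6 ∣ 30, reducing mod 6 gives N ≡ 22 ≡ 4 (mod 6); since 5 ∣ 30, reducing mod 5 gives N ≡ 22 ≡ 2 (mod 5).

(⇐) Conversely, if N ≡ 4 (mod 6) and N ≡ 2 (mod 5), then by the Chinese remainder theorem N ≡ 22 (mod 30). This is exactly N ≡ 22 (mod 30).

The biconditional holds.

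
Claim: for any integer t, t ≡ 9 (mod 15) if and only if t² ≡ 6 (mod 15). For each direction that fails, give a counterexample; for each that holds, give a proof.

Only the forward implication holds.

Forward direction. Suppose t ≡ 9 (mod 15). Write t = 15j + 9. Then (15j + 9)² = 225j² + 270j + 81 = 15(15j² + 18j + 5) + 6, so t² ≡ 6 (mod 15).

Converse. This fails: take t = 6. Then 6² = 36 ≡ 6 (mod 15), yet 6 ≡ 6 (mod 15), not 9.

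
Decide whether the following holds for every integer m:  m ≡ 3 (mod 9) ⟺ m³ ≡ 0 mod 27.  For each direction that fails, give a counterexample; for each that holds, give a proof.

[⇐] This fails: take m = 0. Then 0³ = 0 ≡ 0 (mod 27), yet 0 ≡ 0 (mod 9), not 3.

[⇒] Suppose m ≡ 3 (mod 9). Working modulo 27, m ∈ {3, 12, 21}; for each such r, r³ ≡ 0 (mod 27).

(⇒) holds; (⇐) fails.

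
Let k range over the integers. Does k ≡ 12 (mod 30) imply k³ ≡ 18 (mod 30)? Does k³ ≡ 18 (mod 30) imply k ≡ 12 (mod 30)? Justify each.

Both directions hold; the statement is true.

[⇒] Suppose k ≡ 12 (mod 30). Write k = 30j + 12. Then (30j + 12)³ = 27000j³ + 32400j² + 12960j + 1728 = 30(900j³ + 1080j² + 432j + 57) + 18, so k³ ≡ 18 (mod 30).

[⇐] Conversely, suppose k³ ≡ 18 (mod 30). The only residue r in {0, …, 29} with r³ ≡ 18 (mod 30) is r = 12, so k ≡ 12 (mod 30).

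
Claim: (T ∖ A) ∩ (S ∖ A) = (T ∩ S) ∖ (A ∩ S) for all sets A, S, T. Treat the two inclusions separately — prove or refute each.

The two sets are equal.

(⟹) Let x ∈ (T ∖ A) ∩ (S ∖ A). Then x ∈ S ∩ T and x ∉ A, from which x ∈ (T ∩ S) ∖ (A ∩ S).

(⟸) Let x ∈ (T ∩ S) ∖ (A ∩ S). Then x ∈ S ∩ T and x ∉ A, from which x ∈ (T ∖ A) ∩ (S ∖ A).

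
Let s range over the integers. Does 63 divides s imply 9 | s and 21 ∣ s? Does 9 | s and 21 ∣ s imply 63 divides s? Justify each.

(⇒) If 63 ∣ s, write s = 63q. Since 63 = 7·9, s = 9·(7q), so 9 ∣ s; and since 63 = 3·21, s = 21·(3q), so 21 ∣ s.

(⇐) Suppose 9 ∣ s and 21 ∣ s. Any common multiple of 9 and 21 is a multiple of their lcm; here lcm(9, 21) = 9·21/gcd(9, 21) = 189/3 = 63, so 63 ∣ s.

Both directions hold.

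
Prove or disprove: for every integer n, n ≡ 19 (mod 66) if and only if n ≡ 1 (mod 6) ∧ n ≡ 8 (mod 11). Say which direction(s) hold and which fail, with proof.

Both directions hold; the statement is true.

(⟹) Suppose n ≡ 19 (mod 66); write n = 66j + 19. Since 6 ∣ 66, reducing mod 6 gives n ≡ 19 ≡ 1 (mod 6); since 11 ∣ 66, reducing mod 11 gives n ≡ 19 ≡ 8 (mod 11).

(⟸) Conversely, if n ≡ 1 (mod 6) and n ≡ 8 (mod 11), then by the Chinese remainder theorem n ≡ 19 (mod 66). This is exactly n ≡ 19 (mod 66).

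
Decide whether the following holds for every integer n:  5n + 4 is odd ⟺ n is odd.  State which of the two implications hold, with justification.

(⟸) Suppose n is odd; write n = 2j + 1. Then 5n + 4 = 5·(2j + 1) + 4 = 2·5j + 9, which is odd.

(⟹) Suppose 5n + 4 is odd. Since 5 is odd, 5n and n have the same parity, so 5n + 4 ≡ n + 4 (mod 2). As 4 is even, 5n + 4 is odd exactly when n is odd. Thus n is odd.

Both implications hold.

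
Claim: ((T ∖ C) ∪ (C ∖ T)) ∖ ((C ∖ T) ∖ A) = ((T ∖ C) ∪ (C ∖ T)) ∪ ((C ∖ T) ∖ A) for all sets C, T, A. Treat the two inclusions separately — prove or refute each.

Only the forward inclusion holds.

(⟹) Let x ∈ ((T ∖ C) ∪ (C ∖ T)) ∖ ((C ∖ T) ∖ A). Then either x ∈ T and x ∉ C, A; or x ∈ C ∩ A and x ∉ T; or x ∈ T ∩ A and x ∉ C. In each case x ∈ ((T ∖ C) ∪ (C ∖ T)) ∪ ((C ∖ T) ∖ A), so ((T ∖ C) ∪ (C ∖ T)) ∖ ((C ∖ T) ∖ A) ⊆ ((T ∖ C) ∪ (C ∖ T)) ∪ ((C ∖ T) ∖ A).

(⟸) This inclusion fails. Take C = {1}, T = ∅, A = ∅; then 1 ∈ ((T ∖ C) ∪ (C ∖ T)) ∪ ((C ∖ T) ∖ A) but 1 ∉ ((T ∖ C) ∪ (C ∖ T)) ∖ ((C ∖ T) ∖ A).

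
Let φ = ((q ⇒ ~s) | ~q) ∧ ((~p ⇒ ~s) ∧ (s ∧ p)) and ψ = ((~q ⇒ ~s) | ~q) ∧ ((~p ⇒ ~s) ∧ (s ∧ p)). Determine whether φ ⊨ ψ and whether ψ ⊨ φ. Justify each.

Only the forward implication holds.

[⇒] Assume the antecedent. If s is true, the antecedent forces (s = T, q = F, p = T), and the consequent holds there. If s is false, the antecedent cannot hold. Either way the consequent holds.

[⇐] This fails. Under s = T, q = T, p = T, the left side is false but the right side is true.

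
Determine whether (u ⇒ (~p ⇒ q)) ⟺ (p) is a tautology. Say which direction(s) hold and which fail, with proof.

Forward direction. This fails. Under u = F, q = F, p = F, the left side is true but the right side is false.

Converse. Assume the antecedent. If u is true, the antecedent forces (u = T, q = F, p = T) or (u = T, q = T, p = T), and u ⇒ (~p ⇒ q) holds there. If u is false, u ⇒ (~p ⇒ q) reduces to true regardless of the other variables. Either way u ⇒ (~p ⇒ q) holds.

The forward direction fails; the converse holds.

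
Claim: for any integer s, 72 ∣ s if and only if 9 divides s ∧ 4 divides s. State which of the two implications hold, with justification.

The forward direction holds; the converse fails.

(⇒) If 72 ∣ s, write s = 72q. Since 72 = 8·9, s = 9·(8q), so 9 ∣ s; and since 72 = 18·4, s = 4·(18q), so 4 ∣ s.

(⇐) This fails: take s = 36. Both 9 ∣ 36 and 4 ∣ 36, yet 36 is not a multiple of 72 (since 36 = 0·72 + 36), so 72 ∤ 36.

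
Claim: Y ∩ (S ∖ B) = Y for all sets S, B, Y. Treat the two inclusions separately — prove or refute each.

(⊆) holds; (⊇) fails.

(⊇) This inclusion fails. Take S = ∅, B = ∅, Y = {1}; then 1 ∈ Y but 1 ∉ Y ∩ (S ∖ B).

(⊆) Let x ∈ Y ∩ (S ∖ B). Then x ∈ S ∩ Y and x ∉ B, from which x ∈ Y.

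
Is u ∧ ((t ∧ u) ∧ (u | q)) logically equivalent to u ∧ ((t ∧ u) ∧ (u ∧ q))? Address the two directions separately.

(⇒) fails; (⇐) holds.

[⇒] This fails. Under u = T, t = T, q = F, the left side is true but the right side is false.

[⇐] Assume the antecedent. If u is true, the antecedent forces (u = T, t = T, q = T), and u ∧ ((t ∧ u) ∧ (u | q)) holds there. If u is false, the antecedent cannot hold. Either way u ∧ ((t ∧ u) ∧ (u | q)) holds.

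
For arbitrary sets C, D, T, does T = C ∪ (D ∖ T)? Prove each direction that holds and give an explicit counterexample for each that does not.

Neither inclusion holds.

(⊆) This inclusion fails. Take C = ∅, D = ∅, T = {1}; then 1 ∈ T but 1 ∉ C ∪ (D ∖ T).

(⊇) This inclusion fails. Take C = {1}, D = ∅, T = ∅; then 1 ∈ C ∪ (D ∖ T) but 1 ∉ T.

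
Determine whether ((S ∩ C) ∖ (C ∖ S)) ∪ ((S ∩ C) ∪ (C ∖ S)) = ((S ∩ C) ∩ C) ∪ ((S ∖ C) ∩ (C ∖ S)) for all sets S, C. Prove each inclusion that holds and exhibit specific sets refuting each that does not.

(⊆) This inclusion fails. Take S = ∅, C = {1}; then 1 ∈ ((S ∩ C) ∖ (C ∖ S)) ∪ ((S ∩ C) ∪ (C ∖ S)) but 1 ∉ ((S ∩ C) ∩ C) ∪ ((S ∖ C) ∩ (C ∖ S)).

(⊇) Let x ∈ ((S ∩ C) ∩ C) ∪ ((S ∖ C) ∩ (C ∖ S)). Then x ∈ S ∩ C, from which x ∈ ((S ∩ C) ∖ (C ∖ S)) ∪ ((S ∩ C) ∪ (C ∖ S)).

Only the reverse inclusion holds.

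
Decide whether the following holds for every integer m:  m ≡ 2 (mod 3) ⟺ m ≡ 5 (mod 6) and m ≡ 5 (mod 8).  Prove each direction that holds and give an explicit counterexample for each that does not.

(⇒) This fails: m = 2 gives 2 ≡ 2 (mod 3) but 2 ≡ 2 (mod 6), so the conjunction on the right does not hold.

(⇐) Conversely, if m ≡ 5 (mod 6) and m ≡ 5 (mod 8), then by the Chinese remainder theorem m ≡ 5 (mod 24). Since 5 ≡ 2 (mod 3) and 3 ∣ 24, we get m ≡ 2 (mod 3).

Not equivalent: only (⇐) holds.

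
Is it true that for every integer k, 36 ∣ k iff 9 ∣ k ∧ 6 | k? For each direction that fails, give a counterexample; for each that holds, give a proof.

Only the forward direction holds.

(←) This fails: take k = 18. Both 9 ∣ 18 and 6 ∣ 18, yet 18 is not a multiple of 36 (since 18 = 0·36 + 18), so 36 ∤ 18.

(→) If 36 ∣ k, write k = 36q. Since 36 = 4·9, k = 9·(4q), so 9 ∣ k; and since 36 = 6·6, k = 6·(6q), so 6 ∣ k.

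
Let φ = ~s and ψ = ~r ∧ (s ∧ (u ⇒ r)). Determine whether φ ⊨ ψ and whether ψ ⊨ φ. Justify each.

(→) This fails. Under r = F, s = F, u = F, the left side is true but the right side is false.

(←) This fails. Under r = F, s = T, u = F, the left side is false but the right side is true.

Both directions fail.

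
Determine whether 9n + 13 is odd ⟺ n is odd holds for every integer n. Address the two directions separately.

(⟹) This fails: n = 0 gives 9n + 13 = 13, which is odd, but 0 is even, not odd.

(⟸) This also fails: n = 3 is odd, but 9n + 13 = 40 is even, not odd.

Neither implication holds.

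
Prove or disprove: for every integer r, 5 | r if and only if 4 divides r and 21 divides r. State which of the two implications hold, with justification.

Neither implication holds.

(→) This fails: take r = 5. Certainly 5 ∣ 5, but 4 ∤ 5.

(←) This fails: take r = 84. Both 4 ∣ 84 and 21 ∣ 84, yet 84 is not a multiple of 5 (since 84 = 16·5 + 4), so 5 ∤ 84.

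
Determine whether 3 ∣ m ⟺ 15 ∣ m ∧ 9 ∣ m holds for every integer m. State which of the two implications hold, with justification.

Only the converse holds.

(⟹) This fails: take m = 3. Certainly 3 ∣ 3, but 15 ∤ 3.

(⟸) Suppose 15 ∣ m and 9 ∣ m. Any common multiple of 15 and 9 is a multiple of their lcm; here lcm(15, 9) = 15·9/gcd(15, 9) = 135/3 = 45, so 45 ∣ m. Since 3 ∣ 45, it follows that 3 ∣ m.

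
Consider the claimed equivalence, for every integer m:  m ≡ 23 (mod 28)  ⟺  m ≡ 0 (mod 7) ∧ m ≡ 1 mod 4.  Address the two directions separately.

Both directions fail.

[⇒] This fails: m = 23 gives 23 ≡ 23 (mod 28) but 23 ≡ 2 (mod 7), so the conjunction on the right does not hold.

[⇐] This fails: m = 21 satisfies both congruences on the right (21 ≡ 0 mod 7 and 21 ≡ 1 mod 4) yet 21 ≡ 21 (mod 28), not 23.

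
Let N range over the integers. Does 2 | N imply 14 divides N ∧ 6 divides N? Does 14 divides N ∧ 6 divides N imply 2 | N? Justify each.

(⟹) This fails: take N = 2. Certainly 2 ∣ 2, but 14 ∤ 2.

(⟸) Suppose 14 ∣ N and 6 ∣ N. Any common multiple of 14 and 6 is a multiple of their lcm; here lcm(14, 6) = 14·6/gcd(14, 6) = 84/2 = 42, so 42 ∣ N. Since 2 ∣ 42, it follows that 2 ∣ N.

(⇒) fails; (⇐) holds.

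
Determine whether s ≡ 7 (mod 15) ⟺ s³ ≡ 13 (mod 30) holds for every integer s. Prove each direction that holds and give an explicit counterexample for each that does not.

(⟹) This fails: take s = 22. Then 22 ≡ 7 (mod 15), but 22³ = 10648 ≡ 28 (mod 30), not 13.

(⟸) Conversely, the residues r modulo 30 with r³ ≡ 13 (mod 30) are exactly {7}, and each is ≡ 7 (mod 15).

Only the converse holds.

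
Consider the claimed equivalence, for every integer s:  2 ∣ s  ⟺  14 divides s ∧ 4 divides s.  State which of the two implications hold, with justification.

Forward direction. This fails: take s = 2. Certainly 2 ∣ 2, but 14 ∤ 2.

Converse. Suppose 14 ∣ s and 4 ∣ s. Any common multiple of 14 and 4 is a multiple of their lcm; here lcm(14, 4) = 14·4/gcd(14, 4) = 56/2 = 28, so 28 ∣ s. Since 2 ∣ 28, it follows that 2 ∣ s.

Only the reverse direction holds.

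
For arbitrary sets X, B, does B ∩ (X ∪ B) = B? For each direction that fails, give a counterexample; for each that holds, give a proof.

Both inclusions hold; the sets are equal.

(⟹) Let x ∈ B ∩ (X ∪ B). Then either x ∈ B and x ∉ X; or x ∈ X ∩ B. In each case x ∈ B, so B ∩ (X ∪ B) ⊆ B.

(⟸) Let x ∈ B. Then either x ∈ B and x ∉ X; or x ∈ X ∩ B. In each case x ∈ B ∩ (X ∪ B), so B ⊆ B ∩ (X ∪ B).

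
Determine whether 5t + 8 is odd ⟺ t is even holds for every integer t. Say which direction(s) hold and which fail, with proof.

(⇒) fails and (⇐) fails.

Forward direction. This fails: t = 3 gives 5t + 8 = 23, which is odd, but 3 is odd, not even.

Converse. This also fails: t = 0 is even, but 5t + 8 = 8 is even, not odd.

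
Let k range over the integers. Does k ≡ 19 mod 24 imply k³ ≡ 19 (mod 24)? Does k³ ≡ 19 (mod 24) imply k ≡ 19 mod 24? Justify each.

[⇐] Suppose k³ ≡ 19 (mod 24). The only residue r in {0, …, 23} with r³ ≡ 19 (mod 24) is r = 19, so k ≡ 19 (mod 24).

[⇒] Suppose k ≡ 19 mod 24. Write k = 24j + 19. Then (24j + 19)³ = 13824j³ + 32832j² + 25992j + 6859 = 24(576j³ + 1368j² + 1083j + 285) + 19, so k³ ≡ 19 (mod 24).

The biconditional holds.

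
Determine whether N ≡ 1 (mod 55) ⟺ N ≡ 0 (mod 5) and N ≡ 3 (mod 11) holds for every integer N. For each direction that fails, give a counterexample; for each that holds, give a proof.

(⇒) This fails: N = 1 gives 1 ≡ 1 (mod 55) but 1 ≡ 1 (mod 5), so the conjunction on the right does not hold.

(⇐) This fails: N = 25 satisfies both congruences on the right (25 ≡ 0 mod 5 and 25 ≡ 3 mod 11) yet 25 ≡ 25 (mod 55), not 1.

Neither implication holds.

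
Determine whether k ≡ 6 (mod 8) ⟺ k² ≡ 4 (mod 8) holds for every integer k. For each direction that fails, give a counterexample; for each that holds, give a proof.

Only the forward implication holds.

(⇒) Suppose k ≡ 6 (mod 8). Write k = 8j + 6. Then (8j + 6)² = 64j² + 96j + 36 = 8(8j² + 12j + 4) + 4, so k² ≡ 4 (mod 8).

(⇐) This fails: take k = 2. Then 2² = 4 ≡ 4 (mod 8), yet 2 ≡ 2 (mod 8), not 6.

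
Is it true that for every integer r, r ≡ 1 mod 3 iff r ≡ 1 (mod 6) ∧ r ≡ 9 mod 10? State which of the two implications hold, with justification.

(⇒) fails; (⇐) holds.

(⇒) This fails: r = 1 gives 1 ≡ 1 (mod 3) but 1 ≡ 1 (mod 10), so the conjunction on the right does not hold.

(⇐) Conversely, if r ≡ 1 (mod 6) and r ≡ 9 (mod 10), then by the Chinese remainder theorem r ≡ 19 (mod 30). Since 19 ≡ 1 (mod 3) and 3 ∣ 30, we get r ≡ 1 (mod 3).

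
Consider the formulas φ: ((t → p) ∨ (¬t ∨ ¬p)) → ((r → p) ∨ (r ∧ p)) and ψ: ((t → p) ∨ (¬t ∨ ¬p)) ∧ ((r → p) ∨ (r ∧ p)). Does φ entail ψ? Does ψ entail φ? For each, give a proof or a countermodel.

The biconditional holds.

(⟹) Assume the antecedent. If r is true, the antecedent forces (t = F, r = T, p = T) or (t = T, r = T, p = T), and the consequent holds there. If r is false, the consequent reduces to true regardless of the other variables. Either way the consequent holds.

(⟸) Assume the antecedent. If r is true, the antecedent forces (t = F, r = T, p = T) or (t = T, r = T, p = T), and the consequent holds there. If r is false, the consequent reduces to true regardless of the other variables. Either way the consequent holds.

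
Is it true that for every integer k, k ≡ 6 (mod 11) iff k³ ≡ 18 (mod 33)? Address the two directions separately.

Not equivalent: only (⇐) holds.

Forward direction. This fails: take k = 17. Then 17 ≡ 6 (mod 11), but 17³ = 4913 ≡ 29 (mod 33), not 18.

Converse. The residues r modulo 33 with r³ ≡ 18 (mod 33) are exactly {6}, and each is ≡ 6 (mod 11).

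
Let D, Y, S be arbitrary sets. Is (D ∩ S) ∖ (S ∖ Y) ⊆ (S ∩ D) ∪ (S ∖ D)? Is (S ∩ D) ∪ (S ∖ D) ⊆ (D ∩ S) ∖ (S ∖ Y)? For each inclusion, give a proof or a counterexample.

(⊆) Let x ∈ (D ∩ S) ∖ (S ∖ Y). Then x ∈ D ∩ Y ∩ S, from which x ∈ (S ∩ D) ∪ (S ∖ D).

(⊇) This inclusion fails. Take D = ∅, Y = ∅, S = {1}; then 1 ∈ (S ∩ D) ∪ (S ∖ D) but 1 ∉ (D ∩ S) ∖ (S ∖ Y).

(⊆) holds; (⊇) fails.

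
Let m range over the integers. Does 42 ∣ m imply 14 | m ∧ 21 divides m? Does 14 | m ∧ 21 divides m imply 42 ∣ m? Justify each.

(→) If 42 ∣ m, write m = 42q. Since 42 = 3·14, m = 14·(3q), so 14 ∣ m; and since 42 = 2·21, m = 21·(2q), so 21 ∣ m.

(←) Suppose 14 ∣ m and 21 ∣ m. Any common multiple of 14 and 21 is a multiple of their lcm; here lcm(14, 21) = 14·21/gcd(14, 21) = 294/7 = 42, so 42 ∣ m.

The biconditional holds.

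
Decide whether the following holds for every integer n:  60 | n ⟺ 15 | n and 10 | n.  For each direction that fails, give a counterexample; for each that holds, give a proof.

Converse. This fails: take n = 30. Both 15 ∣ 30 and 10 ∣ 30, yet 30 is not a multiple of 60 (since 30 = 0·60 + 30), so 60 ∤ 30.

Forward direction. If 60 ∣ n, write n = 60q. Since 60 = 4·15, n = 15·(4q), so 15 ∣ n; and since 60 = 6·10, n = 10·(6q), so 10 ∣ n.

(⇒) holds; (⇐) fails.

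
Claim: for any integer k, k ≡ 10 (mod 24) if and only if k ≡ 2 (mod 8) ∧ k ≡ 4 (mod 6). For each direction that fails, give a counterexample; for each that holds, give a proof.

Both directions hold; the statement is true.

(⇒) Suppose k ≡ 10 (mod 24); write k = 24j + 10. Since 8 ∣ 24, reducing mod 8 gives k ≡ 10 ≡ 2 (mod 8); since 6 ∣ 24, reducing mod 6 gives k ≡ 10 ≡ 4 (mod 6).

(⇐) Conversely, if k ≡ 2 (mod 8) and k ≡ 4 (mod 6), then by the Chinese remainder theorem k ≡ 10 (mod 24). This is exactly k ≡ 10 (mod 24).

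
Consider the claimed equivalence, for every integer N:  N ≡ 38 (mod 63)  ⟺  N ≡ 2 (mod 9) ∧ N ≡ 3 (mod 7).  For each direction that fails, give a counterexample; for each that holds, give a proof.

(⟹) Suppose N ≡ 38 (mod 63); write N = 63j + 38. Since 9 ∣ 63, reducing mod 9 gives N ≡ 38 ≡ 2 (mod 9); since 7 ∣ 63, reducing mod 7 gives N ≡ 38 ≡ 3 (mod 7).

(⟸) Conversely, if N ≡ 2 (mod 9) and N ≡ 3 (mod 7), then by the Chinese remainder theorem N ≡ 38 (mod 63). This is exactly N ≡ 38 (mod 63).

Both implications hold.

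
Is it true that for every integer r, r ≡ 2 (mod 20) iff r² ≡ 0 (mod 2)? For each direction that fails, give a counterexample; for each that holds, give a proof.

(⟹) Suppose r ≡ 2 (mod 20). Then r² ≡ 2² = 4 (mod 20), and since 2 ∣ 20, also r² ≡ 0 (mod 2).

(⟸) This fails: take r = 0. Then 0² = 0 ≡ 0 (mod 2), yet 0 ≡ 0 (mod 20), not 2.

(⇒) holds; (⇐) fails.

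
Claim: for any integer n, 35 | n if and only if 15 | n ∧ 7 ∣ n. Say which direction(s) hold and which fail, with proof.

Not equivalent: only (⇐) holds.

(⇐) Suppose 15 ∣ n and 7 ∣ n. Any common multiple of 15 and 7 is a multiple of their lcm; here gcd(15, 7) = 1, so lcm(15, 7) = 15·7 = 105, so 105 ∣ n. Since 35 ∣ 105, it follows that 35 ∣ n.

(⇒) This fails: take n = 35. Certainly 35 ∣ 35, but 15 ∤ 35.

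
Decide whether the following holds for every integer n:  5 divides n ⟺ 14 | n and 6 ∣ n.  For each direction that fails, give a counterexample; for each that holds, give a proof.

(→) This fails: take n = 5. Certainly 5 ∣ 5, but 14 ∤ 5.

(←) This fails: take n = 42. Both 14 ∣ 42 and 6 ∣ 42, yet 42 is not a multiple of 5 (since 42 = 8·5 + 2), so 5 ∤ 42.

Both directions fail.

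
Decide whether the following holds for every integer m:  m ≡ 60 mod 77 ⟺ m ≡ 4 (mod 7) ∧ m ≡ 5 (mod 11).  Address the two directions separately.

Both directions hold; the statement is true.

(→) Suppose m ≡ 60 (mod 77); write m = 77j + 60. Since 7 ∣ 77, reducing mod 7 gives m ≡ 60 ≡ 4 (mod 7); since 11 ∣ 77, reducing mod 11 gives m ≡ 60 ≡ 5 (mod 11).

(←) Conversely, if m ≡ 4 (mod 7) and m ≡ 5 (mod 11), then by the Chinese remainder theorem m ≡ 60 (mod 77). This is exactly m ≡ 60 (mod 77).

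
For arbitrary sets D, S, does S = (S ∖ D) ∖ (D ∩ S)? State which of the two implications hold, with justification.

(⟹) This inclusion fails. Take D = {1}, S = {1}; then 1 ∈ S but 1 ∉ (S ∖ D) ∖ (D ∩ S).

(⟸) Let x ∈ (S ∖ D) ∖ (D ∩ S). Then x ∈ S and x ∉ D, from which x ∈ S.

The sets are not equal: only the reverse inclusion holds.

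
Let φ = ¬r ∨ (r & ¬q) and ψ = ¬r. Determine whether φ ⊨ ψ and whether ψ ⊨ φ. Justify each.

(⇒) fails; (⇐) holds.

[⇐] Assume the antecedent. If r is true, the antecedent cannot hold. If r is false, ¬r ∨ (r & ¬q) reduces to true regardless of the other variables. Either way ¬r ∨ (r & ¬q) holds.

[⇒] This fails. Under r = T, q = F, the left side is true but the right side is false.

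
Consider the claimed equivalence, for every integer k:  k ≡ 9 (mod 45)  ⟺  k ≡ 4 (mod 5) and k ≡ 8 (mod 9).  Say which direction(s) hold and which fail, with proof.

(→) This fails: k = 9 gives 9 ≡ 9 (mod 45) but 9 ≡ 0 (mod 9), so the conjunction on the right does not hold.

(←) This fails: k = 44 satisfies both congruences on the right (44 ≡ 4 mod 5 and 44 ≡ 8 mod 9) yet 44 ≡ 44 (mod 45), not 9.

Both directions fail.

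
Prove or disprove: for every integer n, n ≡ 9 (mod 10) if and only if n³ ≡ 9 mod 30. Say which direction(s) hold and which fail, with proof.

(⟹) This fails: take n = 19. Then 19 ≡ 9 (mod 10), but 19³ = 6859 ≡ 19 (mod 30), not 9.

(⟸) Conversely, the residues r modulo 30 with r³ ≡ 9 (mod 30) are exactly {9}, and each is ≡ 9 (mod 10).

Only the reverse direction holds.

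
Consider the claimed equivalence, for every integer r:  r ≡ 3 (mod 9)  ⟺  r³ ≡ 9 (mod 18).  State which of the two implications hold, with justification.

[⇒] This fails: take r = 12. Then 12 ≡ 3 (mod 9), but 12³ = 1728 ≡ 0 (mod 18), not 9.

[⇐] This fails: take r = 9. Then 9³ = 729 ≡ 9 (mod 18), yet 9 ≡ 0 (mod 9), not 3.

(⇒) fails and (⇐) fails.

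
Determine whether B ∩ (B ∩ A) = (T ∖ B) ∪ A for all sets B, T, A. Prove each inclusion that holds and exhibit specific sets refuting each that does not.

(⊆) holds; (⊇) fails.

Reverse inclusion. This inclusion fails. Take B = ∅, T = {1}, A = ∅; then 1 ∈ (T ∖ B) ∪ A but 1 ∉ B ∩ (B ∩ A).

Forward inclusion. Let x ∈ B ∩ (B ∩ A). Then either x ∈ B ∩ A and x ∉ T; or x ∈ B ∩ T ∩ A. In each case x ∈ (T ∖ B) ∪ A, so B ∩ (B ∩ A) ⊆ (T ∖ B) ∪ A.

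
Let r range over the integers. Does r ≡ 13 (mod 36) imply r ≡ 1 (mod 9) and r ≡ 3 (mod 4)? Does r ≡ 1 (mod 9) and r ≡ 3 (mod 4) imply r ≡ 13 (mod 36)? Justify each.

Neither implication holds.

(→) This fails: r = 13 gives 13 ≡ 13 (mod 36) but 13 ≡ 4 (mod 9), so the conjunction on the right does not hold.

(←) This fails: r = 19 satisfies both congruences on the right (19 ≡ 1 mod 9 and 19 ≡ 3 mod 4) yet 19 ≡ 19 (mod 36), not 13.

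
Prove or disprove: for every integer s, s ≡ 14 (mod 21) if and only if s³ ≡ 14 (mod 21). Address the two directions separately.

(⟸) Suppose s³ ≡ 14 (mod 21). The only residue r in {0, …, 20} with r³ ≡ 14 (mod 21) is r = 14, so s ≡ 14 (mod 21).

(⟹) Suppose s ≡ 14 (mod 21). Write s = 21j + 14. Then (21j + 14)³ = 9261j³ + 18522j² + 12348j + 2744 = 21(441j³ + 882j² + 588j + 130) + 14, so s³ ≡ 14 (mod 21).

Both directions hold.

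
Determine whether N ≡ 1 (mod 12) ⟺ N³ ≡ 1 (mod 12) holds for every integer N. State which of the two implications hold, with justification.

Converse. For the converse, argue contrapositively. If N ≢ 1 (mod 12), then N is congruent to one of 0, 2, 3, 4, 5, 6, 7, 8, 9, 10, 11 modulo 12, and these give N³ ≡ 0, 8, 3, 4, 5, 0, 7, 8, 9, 4, 11 respectively — never 1.

Forward direction. Suppose N ≡ 1 (mod 12). Write N = 12j + 1. Then (12j + 1)³ = 1728j³ + 432j² + 36j + 1 = 12(144j³ + 36j² + 3j) + 1, so N³ ≡ 1 (mod 12).

Both directions hold; the statement is true.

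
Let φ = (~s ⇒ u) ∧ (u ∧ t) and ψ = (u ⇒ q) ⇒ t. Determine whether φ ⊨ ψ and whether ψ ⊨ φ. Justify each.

[⇒] Assume the antecedent. If t is true, (u ⇒ q) ⇒ t reduces to true regardless of the other variables. If t is false, the antecedent cannot hold. Either way (u ⇒ q) ⇒ t holds.

[⇐] This fails. Under t = T, u = F, q = F, s = F, the left side is false but the right side is true.

The forward direction holds; the converse fails.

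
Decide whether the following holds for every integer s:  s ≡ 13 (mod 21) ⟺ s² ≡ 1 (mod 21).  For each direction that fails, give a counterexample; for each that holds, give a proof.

Only the forward direction holds.

(⟹) Suppose s ≡ 13 (mod 21). Write s = 21j + 13. Then (21j + 13)² = 441j² + 546j + 169 = 21(21j² + 26j + 8) + 1, so s² ≡ 1 (mod 21).

(⟸) This fails: take s = 1. Then 1² = 1 ≡ 1 (mod 21), yet 1 ≡ 1 (mod 21), not 13.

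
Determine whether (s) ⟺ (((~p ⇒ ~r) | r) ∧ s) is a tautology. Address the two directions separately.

The biconditional holds.

[⇒] Assume the antecedent. If p is true, the antecedent forces (p = T, s = T, r = F) or (p = T, s = T, r = T), and ((~p ⇒ ~r) | r) ∧ s holds there. If p is false, the antecedent forces (p = F, s = T, r = F) or (p = F, s = T, r = T), and ((~p ⇒ ~r) | r) ∧ s holds there. Either way ((~p ⇒ ~r) | r) ∧ s holds.

[⇐] Assume the antecedent. If p is true, the antecedent forces (p = T, s = T, r = F) or (p = T, s = T, r = T), and s holds there. If p is false, the antecedent forces (p = F, s = T, r = F) or (p = F, s = T, r = T), and s holds there. Either way s holds.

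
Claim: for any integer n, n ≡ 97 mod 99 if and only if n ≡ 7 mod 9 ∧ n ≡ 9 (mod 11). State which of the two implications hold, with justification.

Forward direction. Suppose n ≡ 97 (mod 99); write n = 99j + 97. Since 9 ∣ 99, reducing mod 9 gives n ≡ 97 ≡ 7 (mod 9); since 11 ∣ 99, reducing mod 11 gives n ≡ 97 ≡ 9 (mod 11).

Converse. If n ≡ 7 (mod 9) and n ≡ 9 (mod 11), then by the Chinese remainder theorem n ≡ 97 (mod 99). This is exactly n ≡ 97 (mod 99).

Both directions hold.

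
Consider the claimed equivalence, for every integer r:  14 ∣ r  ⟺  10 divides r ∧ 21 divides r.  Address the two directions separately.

Not equivalent: only (⇐) holds.

Converse. Suppose 10 ∣ r and 21 ∣ r. Any common multiple of 10 and 21 is a multiple of their lcm; here gcd(10, 21) = 1, so lcm(10, 21) = 10·21 = 210, so 210 ∣ r. Since 14 ∣ 210, it follows that 14 ∣ r.

Forward direction. This fails: take r = 14. Certainly 14 ∣ 14, but 10 ∤ 14.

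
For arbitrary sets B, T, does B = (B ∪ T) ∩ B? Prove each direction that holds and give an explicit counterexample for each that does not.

Both inclusions hold.

Forward inclusion. Let x ∈ B. Then either x ∈ B and x ∉ T; or x ∈ B ∩ T. In each case x ∈ (B ∪ T) ∩ B, so B ⊆ (B ∪ T) ∩ B.

Reverse inclusion. Let x ∈ (B ∪ T) ∩ B. Then either x ∈ B and x ∉ T; or x ∈ B ∩ T. In each case x ∈ B, so (B ∪ T) ∩ B ⊆ B.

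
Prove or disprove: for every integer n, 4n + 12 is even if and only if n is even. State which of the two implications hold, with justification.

The forward direction fails; the converse holds.

(→) This fails: take n = 1. Then 4n + 12 = 16, which is even, yet n = 1 is odd, not even.

(←) Suppose n is even. Since 4 is even, 4n is even for every n, so 4n + 12 has the same parity as 12, which is even. Hence 4n + 12 is even.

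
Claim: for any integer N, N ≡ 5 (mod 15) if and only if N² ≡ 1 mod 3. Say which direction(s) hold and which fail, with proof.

Only the forward implication holds.

(⟹) Suppose N ≡ 5 (mod 15). Then N² ≡ 5² = 25 (mod 15), and since 3 ∣ 15, also N² ≡ 1 (mod 3).

(⟸) This fails: take N = 1. Then 1² = 1 ≡ 1 (mod 3), yet 1 ≡ 1 (mod 15), not 5.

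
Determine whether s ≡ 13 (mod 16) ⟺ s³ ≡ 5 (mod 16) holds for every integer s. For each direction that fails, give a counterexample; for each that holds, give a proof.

Both directions hold; the statement is true.

[⇐] Suppose s³ ≡ 5 (mod 16). The only residue r in {0, …, 15} with r³ ≡ 5 (mod 16) is r = 13, so s ≡ 13 (mod 16).

[⇒] Suppose s ≡ 13 (mod 16). Write s = 16j + 13. Then (16j + 13)³ = 4096j³ + 9984j² + 8112j + 2197 = 16(256j³ + 624j² + 507j + 137) + 5, so s³ ≡ 5 (mod 16).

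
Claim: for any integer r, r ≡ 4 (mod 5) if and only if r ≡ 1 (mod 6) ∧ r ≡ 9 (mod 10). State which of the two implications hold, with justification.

(⇒) This fails: r = 4 gives 4 ≡ 4 (mod 5) but 4 ≡ 4 (mod 6), so the conjunction on the right does not hold.

(⇐) Conversely, if r ≡ 1 (mod 6) and r ≡ 9 (mod 10), then by the Chinese remainder theorem r ≡ 19 (mod 30). Since 19 ≡ 4 (mod 5) and 5 ∣ 30, we get r ≡ 4 (mod 5).

Not equivalent: only (⇐) holds.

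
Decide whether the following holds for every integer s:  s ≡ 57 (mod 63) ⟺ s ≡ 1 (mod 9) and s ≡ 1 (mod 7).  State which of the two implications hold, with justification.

(⟹) This fails: s = 57 gives 57 ≡ 57 (mod 63) but 57 ≡ 3 (mod 9), so the conjunction on the right does not hold.

(⟸) This fails: s = 1 satisfies both congruences on the right (1 ≡ 1 mod 9 and 1 ≡ 1 mod 7) yet 1 ≡ 1 (mod 63), not 57.

Both directions fail.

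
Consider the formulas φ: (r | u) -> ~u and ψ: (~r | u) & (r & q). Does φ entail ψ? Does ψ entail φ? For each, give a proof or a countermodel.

Neither direction holds.

(⟹) This fails. Under u = F, r = F, q = F, the left side is true but the right side is false.

(⟸) This fails. Under u = T, r = T, q = T, the left side is false but the right side is true.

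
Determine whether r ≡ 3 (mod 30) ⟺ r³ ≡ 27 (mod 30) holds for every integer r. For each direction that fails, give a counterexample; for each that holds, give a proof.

(←) Suppose r³ ≡ 27 (mod 30). The only residue r in {0, …, 29} with r³ ≡ 27 (mod 30) is r = 3, so r ≡ 3 (mod 30).

(→) Suppose r ≡ 3 (mod 30). Write r = 30j + 3. Then (30j + 3)³ = 27000j³ + 8100j² + 810j + 27 = 30(900j³ + 270j² + 27j) + 27, so r³ ≡ 27 (mod 30).

Both directions hold.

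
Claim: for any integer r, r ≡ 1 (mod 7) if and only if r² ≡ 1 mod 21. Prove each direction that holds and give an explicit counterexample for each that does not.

Forward direction. This fails: take r = 15. Then 15 ≡ 1 (mod 7), but 15² = 225 ≡ 15 (mod 21), not 1.

Converse. This fails: take r = 13. Then 13² = 169 ≡ 1 (mod 21), yet 13 ≡ 6 (mod 7), not 1.

Neither direction holds.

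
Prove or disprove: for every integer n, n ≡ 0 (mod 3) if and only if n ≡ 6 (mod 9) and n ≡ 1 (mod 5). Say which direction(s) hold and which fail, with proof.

(←) If n ≡ 6 (mod 9) and n ≡ 1 (mod 5), then by the Chinese remainder theorem n ≡ 6 (mod 45). Since 6 ≡ 0 (mod 3) and 3 ∣ 45, we get n ≡ 0 (mod 3).

(→) This fails: n = 0 gives 0 ≡ 0 (mod 3) but 0 ≡ 0 (mod 9), so the conjunction on the right does not hold.

Only the reverse direction holds.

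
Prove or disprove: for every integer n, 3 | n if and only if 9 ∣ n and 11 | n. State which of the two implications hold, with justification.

(→) This fails: take n = 3. Certainly 3 ∣ 3, but 9 ∤ 3.

(←) Suppose 9 ∣ n and 11 ∣ n. Any common multiple of 9 and 11 is a multiple of their lcm; here gcd(9, 11) = 1, so lcm(9, 11) = 9·11 = 99, so 99 ∣ n. Since 3 ∣ 99, it follows that 3 ∣ n.

Only the reverse direction holds.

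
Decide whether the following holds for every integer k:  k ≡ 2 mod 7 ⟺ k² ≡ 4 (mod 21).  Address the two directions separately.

(→) This fails: take k = 9. Then 9 ≡ 2 (mod 7), but 9² = 81 ≡ 18 (mod 21), not 4.

(←) This fails: take k = 5. Then 5² = 25 ≡ 4 (mod 21), yet 5 ≡ 5 (mod 7), not 2.

Neither implication holds.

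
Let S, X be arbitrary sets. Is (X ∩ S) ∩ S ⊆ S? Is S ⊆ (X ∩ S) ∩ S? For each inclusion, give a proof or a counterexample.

The sets are not equal: only the forward inclusion holds.

(⟸) This inclusion fails. Take S = {1}, X = ∅; then 1 ∈ S but 1 ∉ (X ∩ S) ∩ S.

(⟹) Let x ∈ (X ∩ S) ∩ S. Then x ∈ S ∩ X, from which x ∈ S.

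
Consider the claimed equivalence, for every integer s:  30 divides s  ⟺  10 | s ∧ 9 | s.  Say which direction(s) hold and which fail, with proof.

Only the reverse direction holds.

Forward direction. This fails: take s = 30. Certainly 30 ∣ 30, but 9 ∤ 30.

Converse. Suppose 10 ∣ s and 9 ∣ s. Any common multiple of 10 and 9 is a multiple of their lcm; here gcd(10, 9) = 1, so lcm(10, 9) = 10·9 = 90, so 90 ∣ s. Since 30 ∣ 90, it follows that 30 ∣ s.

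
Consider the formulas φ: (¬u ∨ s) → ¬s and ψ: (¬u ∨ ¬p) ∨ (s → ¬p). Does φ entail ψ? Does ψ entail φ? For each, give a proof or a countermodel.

(⟸) This fails. Under u = F, p = F, s = T, the left side is false but the right side is true.

(⟹) Assume the antecedent. If u is true, the antecedent forces (u = T, p = F, s = F) or (u = T, p = T, s = F), and (¬u ∨ ¬p) ∨ (s → ¬p) holds there. If u is false, (¬u ∨ ¬p) ∨ (s → ¬p) reduces to true regardless of the other variables. Either way (¬u ∨ ¬p) ∨ (s → ¬p) holds.

(⇒) holds; (⇐) fails.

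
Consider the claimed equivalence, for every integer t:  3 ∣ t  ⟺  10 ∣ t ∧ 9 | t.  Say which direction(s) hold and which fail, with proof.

[⇒] This fails: take t = 3. Certainly 3 ∣ 3, but 10 ∤ 3.

[⇐] Suppose 10 ∣ t and 9 ∣ t. Any common multiple of 10 and 9 is a multiple of their lcm; here gcd(10, 9) = 1, so lcm(10, 9) = 10·9 = 90, so 90 ∣ t. Since 3 ∣ 90, it follows that 3 ∣ t.

The forward direction fails; the converse holds.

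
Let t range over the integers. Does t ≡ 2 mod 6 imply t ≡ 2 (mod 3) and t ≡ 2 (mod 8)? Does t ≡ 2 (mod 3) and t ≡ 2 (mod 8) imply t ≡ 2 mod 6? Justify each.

Converse. If t ≡ 2 (mod 3) and t ≡ 2 (mod 8), then by the Chinese remainder theorem t ≡ 2 (mod 24). Since 2 ≡ 2 (mod 6) and 6 ∣ 24, we get t ≡ 2 (mod 6).

Forward direction. This fails: t = 8 gives 8 ≡ 2 (mod 6) but 8 ≡ 0 (mod 8), so the conjunction on the right does not hold.

Only the reverse direction holds.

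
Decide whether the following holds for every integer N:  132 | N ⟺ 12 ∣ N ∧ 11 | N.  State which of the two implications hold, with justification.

[⇒] If 132 ∣ N, write N = 132q. Since 132 = 11·12, N = 12·(11q), so 12 ∣ N; and since 132 = 12·11, N = 11·(12q), so 11 ∣ N.

[⇐] Suppose 12 ∣ N and 11 ∣ N. Any common multiple of 12 and 11 is a multiple of their lcm; here gcd(12, 11) = 1, so lcm(12, 11) = 12·11 = 132, so 132 ∣ N.

Both directions hold.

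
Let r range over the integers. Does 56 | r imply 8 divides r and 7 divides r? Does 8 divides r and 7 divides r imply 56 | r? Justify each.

(⟸) Suppose 8 ∣ r and 7 ∣ r. Any common multiple of 8 and 7 is a multiple of their lcm; here gcd(8, 7) = 1, so lcm(8, 7) = 8·7 = 56, so 56 ∣ r.

(⟹) If 56 ∣ r, write r = 56q. Since 56 = 7·8, r = 8·(7q), so 8 ∣ r; and since 56 = 8·7, r = 7·(8q), so 7 ∣ r.

Both directions hold; the statement is true.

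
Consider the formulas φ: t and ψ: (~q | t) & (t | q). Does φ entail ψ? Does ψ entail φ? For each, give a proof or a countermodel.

Forward direction. Assume the antecedent. If t is true, (~q | t) & (t | q) reduces to true regardless of the other variables. If t is false, the antecedent cannot hold. Either way (~q | t) & (t | q) holds.

Converse. Assume the antecedent. If t is true, t reduces to true regardless of the other variables. If t is false, the antecedent cannot hold. Either way t holds.

Both directions hold.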